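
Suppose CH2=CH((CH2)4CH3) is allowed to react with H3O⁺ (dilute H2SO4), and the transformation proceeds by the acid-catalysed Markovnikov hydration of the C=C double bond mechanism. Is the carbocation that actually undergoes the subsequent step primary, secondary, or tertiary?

secondary

Step 1: The π electrons of the C=C bond attack a proton of H3O⁺; Markovnikov addition places the new C–H on the less-substituted alkene carbon, so the positive charge ends up on the more-substituted carbon — a secondary carbocation. H2O is released.
No single 1,2-shift to an adjacent carbon would give a more-substituted cation, so no rearrangement occurs.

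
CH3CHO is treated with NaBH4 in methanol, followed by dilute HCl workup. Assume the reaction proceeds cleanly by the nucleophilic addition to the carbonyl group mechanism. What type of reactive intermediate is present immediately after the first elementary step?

tetrahedral alkoxide intermediate

Step 1: H⁻ (delivered from BH4⁻) attacks the sp² carbonyl carbon; the C=O π bond breaks and the electrons end up as a lone pair on the alkoxide oxygen of the tetrahedral intermediate.
After step 1 the species present is a tetrahedral alkoxide intermediate.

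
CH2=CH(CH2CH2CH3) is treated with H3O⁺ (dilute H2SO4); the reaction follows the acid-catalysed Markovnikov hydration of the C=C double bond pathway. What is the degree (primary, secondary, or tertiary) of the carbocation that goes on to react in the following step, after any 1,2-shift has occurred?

secondary

Step 1: Electrophilic addition begins with the π(C=C) electrons forming a bond to the proton of H3O⁺. Following Markovnikov's rule, the resulting cation is secondary. H2O is released.
No single 1,2-shift to an adjacent carbon would give a more-substituted cation, so no rearrangement occurs.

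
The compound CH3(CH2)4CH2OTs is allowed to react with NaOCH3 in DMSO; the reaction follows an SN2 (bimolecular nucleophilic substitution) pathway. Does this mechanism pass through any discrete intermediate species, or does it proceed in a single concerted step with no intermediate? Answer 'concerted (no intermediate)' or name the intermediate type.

CH3O⁻ attacks the back face of the α-carbon while TsO⁻ departs with the C–O bonding pair — a single concerted displacement through a pentacoordinate transition state.
All bond changes occur in one transition state; no discrete intermediate is formed.

concerted (no intermediate)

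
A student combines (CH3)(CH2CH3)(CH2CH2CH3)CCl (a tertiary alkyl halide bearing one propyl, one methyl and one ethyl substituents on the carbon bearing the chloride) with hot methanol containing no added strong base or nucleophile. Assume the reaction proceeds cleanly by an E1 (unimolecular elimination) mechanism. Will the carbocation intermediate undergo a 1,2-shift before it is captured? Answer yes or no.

no

The first-formed carbocation is tertiary.
No single 1,2-shift to an adjacent carbon would produce a more-substituted cation than the one already present, so no rearrangement occurs.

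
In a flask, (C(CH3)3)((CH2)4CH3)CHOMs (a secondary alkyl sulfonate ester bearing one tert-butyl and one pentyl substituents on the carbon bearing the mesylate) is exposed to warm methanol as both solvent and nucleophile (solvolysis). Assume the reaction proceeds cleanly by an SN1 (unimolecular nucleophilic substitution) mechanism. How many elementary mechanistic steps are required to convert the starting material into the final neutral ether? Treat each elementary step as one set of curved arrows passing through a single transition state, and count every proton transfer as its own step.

Step 1: Ionisation: the C–O σ-bond cleaves heterolytically; both bonding electrons depart with MsO⁻, leaving a secondary carbocation at the α-carbon.
Step 2: Carbocation rearrangement: a 1,2-methyl shift from the adjacent tert-butyl carbon converts the initially-formed secondary cation into the more stable tertiary cation.
Step 3: A lone pair on the oxygen of CH3OH attacks the carbocation, forming a new C–O σ-bond and an oxonium ion.
Step 4: A second solvent molecule removes the proton on oxygen, giving the neutral ether product.
Total: 4 elementary steps.

4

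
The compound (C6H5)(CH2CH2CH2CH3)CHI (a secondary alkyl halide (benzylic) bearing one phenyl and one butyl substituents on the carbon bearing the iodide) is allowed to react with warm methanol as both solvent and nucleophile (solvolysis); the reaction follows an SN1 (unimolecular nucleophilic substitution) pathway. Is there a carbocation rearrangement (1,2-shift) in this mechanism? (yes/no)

no

The first-formed carbocation is secondary.
No single 1,2-shift to an adjacent carbon would produce a more-substituted cation than the one already present, so no rearrangement occurs.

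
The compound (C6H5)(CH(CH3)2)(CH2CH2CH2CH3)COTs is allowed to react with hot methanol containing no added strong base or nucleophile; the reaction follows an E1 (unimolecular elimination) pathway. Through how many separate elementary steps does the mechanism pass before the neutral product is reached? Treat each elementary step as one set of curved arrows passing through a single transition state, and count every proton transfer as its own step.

2

Step 1: The C–O bond breaks with both electrons going to the tosylate; TsO⁻ leaves and a tertiary carbocation remains.
(No 1,2-shift: no single shift to an adjacent carbon would give a more stable cation.)
Step 2: A weak base (a methanol molecule from the solvent) removes a proton from a carbon adjacent to the cationic centre; the electrons of that C–H bond become the new π(C=C) bond, giving the alkene.
Total: 2 elementary steps.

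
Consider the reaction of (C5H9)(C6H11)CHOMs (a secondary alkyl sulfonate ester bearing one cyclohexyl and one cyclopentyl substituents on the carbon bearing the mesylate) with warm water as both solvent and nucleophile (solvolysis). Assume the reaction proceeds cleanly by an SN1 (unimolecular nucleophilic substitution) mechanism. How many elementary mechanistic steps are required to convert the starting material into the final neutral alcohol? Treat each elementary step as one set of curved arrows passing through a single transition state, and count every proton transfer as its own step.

Step 1: Ionisation: the C–O σ-bond cleaves heterolytically; both bonding electrons depart with MsO⁻, leaving a secondary carbocation at the α-carbon.
Step 2: A hydride (H with its bonding pair) migrates from the adjacent cyclohexyl carbon to the cationic centre — a 1,2-hydride shift — upgrading the secondary cation to a tertiary one.
Step 3: H2O donates an oxygen lone pair into the empty p orbital of the cation, giving a protonated alcohol (an oxonium ion).
Step 4: A second solvent molecule removes the proton on oxygen, giving the neutral alcohol product.
Total: 4 elementary steps.

4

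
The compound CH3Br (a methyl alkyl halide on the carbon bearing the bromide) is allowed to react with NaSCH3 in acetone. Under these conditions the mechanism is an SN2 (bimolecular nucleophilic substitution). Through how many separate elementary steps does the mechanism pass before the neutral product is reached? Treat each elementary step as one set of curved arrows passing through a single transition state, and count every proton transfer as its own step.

Step 1: CH3S⁻ attacks the back face of the α-carbon while Br⁻ departs with the C–Br bonding pair — a single concerted displacement through a pentacoordinate transition state.
Total: 1 elementary step.

1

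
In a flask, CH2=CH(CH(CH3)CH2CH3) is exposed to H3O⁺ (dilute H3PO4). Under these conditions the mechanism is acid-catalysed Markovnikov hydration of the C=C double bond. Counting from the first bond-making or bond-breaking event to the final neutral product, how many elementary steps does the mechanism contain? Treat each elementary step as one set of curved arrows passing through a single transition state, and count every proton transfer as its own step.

Step 1: Protonation of the alkene by H3O⁺: the π bond acts as the nucleophile and picks up H⁺, giving the more stable (Markovnikov) secondary carbocation. H2O is released.
Step 2: Carbocation rearrangement: a 1,2-hydride shift from the adjacent sec-butyl carbon converts the initially-formed secondary cation into the more stable tertiary cation.
Step 3: A lone pair on the oxygen of H2O attacks the carbocation, forming a C–O bond and an oxonium ion (a protonated alcohol).
Step 4: H2O removes a proton from the oxonium oxygen, regenerating H3O⁺ and giving the neutral alcohol.
Total: 4 elementary steps.

4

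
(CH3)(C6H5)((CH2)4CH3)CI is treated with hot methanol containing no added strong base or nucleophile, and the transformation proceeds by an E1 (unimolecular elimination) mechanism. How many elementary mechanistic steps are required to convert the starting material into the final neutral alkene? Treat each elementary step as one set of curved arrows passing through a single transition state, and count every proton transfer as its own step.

2

Step 1: Rate-determining heterolysis of the C–I bond gives I⁻ and a tertiary carbocation.
(No 1,2-shift: no single shift to an adjacent carbon would give a more stable cation.)
Step 2: A weak base (a methanol molecule from the solvent) removes a proton from a carbon adjacent to the cationic centre; the electrons of that C–H bond become the new π(C=C) bond, giving the alkene.
Total: 2 elementary steps.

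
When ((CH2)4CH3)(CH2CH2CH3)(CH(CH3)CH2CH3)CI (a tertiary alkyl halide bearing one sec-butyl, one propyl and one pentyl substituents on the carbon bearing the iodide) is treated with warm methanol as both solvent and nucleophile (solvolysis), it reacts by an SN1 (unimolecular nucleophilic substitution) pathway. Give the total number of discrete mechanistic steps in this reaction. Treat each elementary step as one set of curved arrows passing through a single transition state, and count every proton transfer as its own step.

Step 1: Ionisation: the C–I σ-bond cleaves heterolytically; both bonding electrons depart with I⁻, leaving a tertiary carbocation at the α-carbon.
(No 1,2-shift: no single shift to an adjacent carbon would give a more stable cation.)
Step 2: A lone pair on the oxygen of CH3OH attacks the carbocation, forming a new C–O σ-bond and an oxonium ion.
Step 3: Proton transfer from the O–H of the oxonium ion to a solvent molecule delivers the neutral ether.
Total: 3 elementary steps.

3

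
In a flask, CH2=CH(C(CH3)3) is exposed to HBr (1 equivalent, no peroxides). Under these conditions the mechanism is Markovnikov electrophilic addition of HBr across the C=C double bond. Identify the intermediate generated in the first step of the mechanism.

secondary carbocation

Step 1: Protonation of the alkene by HBr: the π bond acts as the nucleophile and picks up H⁺, giving the more stable (Markovnikov) secondary carbocation. The H–Br bond breaks heterolytically, releasing Br⁻.
After step 1 the species present is a secondary carbocation.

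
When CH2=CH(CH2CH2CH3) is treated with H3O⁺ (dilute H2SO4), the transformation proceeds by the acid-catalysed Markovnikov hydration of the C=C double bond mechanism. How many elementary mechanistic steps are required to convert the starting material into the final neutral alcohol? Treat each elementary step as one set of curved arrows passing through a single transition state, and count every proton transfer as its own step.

Step 1: Protonation of the alkene by H3O⁺: the π bond acts as the nucleophile and picks up H⁺, giving the more stable (Markovnikov) secondary carbocation. H2O is released.
(No 1,2-shift: no single shift to an adjacent carbon would give a more stable cation.)
Step 2: Nucleophilic capture of the cation by H2O produces the protonated alcohol (an oxonium ion).
Step 3: Deprotonation of the oxonium ion by a water molecule delivers the neutral alcohol and regenerates the acid catalyst.
Total: 3 elementary steps.

3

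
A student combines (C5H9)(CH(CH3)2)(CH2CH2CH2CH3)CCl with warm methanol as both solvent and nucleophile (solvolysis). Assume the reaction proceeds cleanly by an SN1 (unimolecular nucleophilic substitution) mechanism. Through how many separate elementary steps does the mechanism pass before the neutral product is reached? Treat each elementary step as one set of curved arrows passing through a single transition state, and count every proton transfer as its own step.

Step 1: The C–Cl bond breaks with both electrons going to the chloride; Cl⁻ leaves and a tertiary carbocation remains.
(No 1,2-shift: no single shift to an adjacent carbon would give a more stable cation.)
Step 2: A lone pair on the oxygen of CH3OH attacks the carbocation, forming a new C–O σ-bond and an oxonium ion.
Step 3: Proton transfer from the O–H of the oxonium ion to a solvent molecule delivers the neutral ether.
Total: 3 elementary steps.

3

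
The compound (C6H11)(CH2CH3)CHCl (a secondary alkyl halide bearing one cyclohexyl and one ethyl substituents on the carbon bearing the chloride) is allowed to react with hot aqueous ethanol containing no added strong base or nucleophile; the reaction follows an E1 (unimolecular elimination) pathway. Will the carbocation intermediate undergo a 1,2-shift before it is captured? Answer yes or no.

yes

The first-formed carbocation is secondary.
The adjacent cyclohexyl carbon already bears 2 other carbon substituents and has a hydrogen to migrate; after a 1,2-hydride shift from that carbon the positive charge sits on a tertiary centre.
Tertiary is more stable than secondary, so the shift occurs.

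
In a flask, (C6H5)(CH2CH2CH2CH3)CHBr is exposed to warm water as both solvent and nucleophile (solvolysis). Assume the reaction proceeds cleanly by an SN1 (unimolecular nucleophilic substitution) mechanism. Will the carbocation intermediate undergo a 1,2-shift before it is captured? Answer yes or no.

The first-formed carbocation is secondary.
No single 1,2-shift to an adjacent carbon would produce a more-substituted cation than the one already present, so no rearrangement occurs.

no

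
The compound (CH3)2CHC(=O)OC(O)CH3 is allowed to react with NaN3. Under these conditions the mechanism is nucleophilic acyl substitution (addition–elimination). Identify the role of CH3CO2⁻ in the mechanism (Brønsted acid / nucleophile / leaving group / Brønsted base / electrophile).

Step 2: Elimination step: re-formation of the carbonyl π bond drives out CH3CO2⁻, giving the new acyl compound.
CH3CO2⁻ departs with both electrons of the breaking σ-bond — that is the definition of a leaving group.

leaving group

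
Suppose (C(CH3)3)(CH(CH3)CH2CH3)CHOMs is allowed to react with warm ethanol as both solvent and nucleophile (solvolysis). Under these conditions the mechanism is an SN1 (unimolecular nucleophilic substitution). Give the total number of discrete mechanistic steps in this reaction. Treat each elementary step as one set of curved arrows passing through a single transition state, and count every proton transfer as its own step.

Step 1: The C–O bond breaks with both electrons going to the mesylate; MsO⁻ leaves and a secondary carbocation remains.
Step 2: A 1,2-hydride shift from the adjacent sec-butyl carbon moves the positive charge from the secondary centre to an adjacent carbon, generating a more stable tertiary carbocation.
Step 3: A lone pair on the oxygen of CH3CH2OH attacks the carbocation, forming a new C–O σ-bond and an oxonium ion.
Step 4: Proton transfer from the O–H of the oxonium ion to a solvent molecule delivers the neutral ether.
Total: 4 elementary steps.

4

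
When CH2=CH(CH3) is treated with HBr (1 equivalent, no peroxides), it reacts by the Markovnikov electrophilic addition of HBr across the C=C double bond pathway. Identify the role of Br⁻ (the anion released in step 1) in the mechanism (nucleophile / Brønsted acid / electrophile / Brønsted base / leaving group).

nucleophile

Step 2: The Br⁻ anion donates a lone pair to the carbocation, forming the new C–Br σ-bond and giving the neutral alkyl halide.
Br⁻ (the anion released in step 1) donates an electron pair to form a new σ-bond to carbon — it is the nucleophile.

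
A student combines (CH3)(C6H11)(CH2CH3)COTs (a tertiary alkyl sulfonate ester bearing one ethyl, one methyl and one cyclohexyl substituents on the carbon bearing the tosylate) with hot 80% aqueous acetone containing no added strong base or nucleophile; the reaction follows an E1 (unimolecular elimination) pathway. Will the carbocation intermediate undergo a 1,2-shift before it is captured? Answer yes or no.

The first-formed carbocation is tertiary.
No single 1,2-shift to an adjacent carbon would produce a more-substituted cation than the one already present, so no rearrangement occurs.

no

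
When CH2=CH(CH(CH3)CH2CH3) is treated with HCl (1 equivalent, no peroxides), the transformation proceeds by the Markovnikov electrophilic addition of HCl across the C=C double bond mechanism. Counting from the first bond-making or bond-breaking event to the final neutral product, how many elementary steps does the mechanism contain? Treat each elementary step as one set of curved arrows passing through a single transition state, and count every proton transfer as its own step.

3

Step 1: Electrophilic addition begins with the π(C=C) electrons forming a bond to the proton of HCl. Following Markovnikov's rule, the resulting cation is secondary. The H–Cl bond breaks heterolytically, releasing Cl⁻.
Step 2: A 1,2-hydride shift from the adjacent sec-butyl carbon moves the positive charge from the secondary centre to an adjacent carbon, generating a more stable tertiary carbocation.
Step 3: The Cl⁻ anion donates a lone pair to the carbocation, forming the new C–Cl σ-bond and giving the neutral alkyl halide.
Total: 3 elementary steps.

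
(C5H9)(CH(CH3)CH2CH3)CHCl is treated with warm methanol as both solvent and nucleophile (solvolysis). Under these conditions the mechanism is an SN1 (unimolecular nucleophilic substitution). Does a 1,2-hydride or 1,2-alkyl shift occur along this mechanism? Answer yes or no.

The first-formed carbocation is secondary.
The adjacent sec-butyl carbon already bears 2 other carbon substituents and has a hydrogen to migrate; after a 1,2-hydride shift from that carbon the positive charge sits on a tertiary centre.
Tertiary is more stable than secondary, so the shift occurs.

yes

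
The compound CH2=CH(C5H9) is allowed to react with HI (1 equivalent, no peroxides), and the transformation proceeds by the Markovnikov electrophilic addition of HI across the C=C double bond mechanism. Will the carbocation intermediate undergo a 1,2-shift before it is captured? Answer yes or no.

yes

The first-formed carbocation is secondary.
The adjacent cyclopentyl carbon already bears 2 other carbon substituents and has a hydrogen to migrate; after a 1,2-hydride shift from that carbon the positive charge sits on a tertiary centre.
Tertiary is more stable than secondary, so the shift occurs.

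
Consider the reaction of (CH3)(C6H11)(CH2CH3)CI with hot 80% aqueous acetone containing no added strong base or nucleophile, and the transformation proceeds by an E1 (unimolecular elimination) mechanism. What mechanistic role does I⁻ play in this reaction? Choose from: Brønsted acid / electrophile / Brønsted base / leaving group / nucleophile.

Step 1: The C–I bond breaks with both electrons going to the iodide; I⁻ leaves and a tertiary carbocation remains.
I⁻ departs with both electrons of the breaking σ-bond — that is the definition of a leaving group.

leaving group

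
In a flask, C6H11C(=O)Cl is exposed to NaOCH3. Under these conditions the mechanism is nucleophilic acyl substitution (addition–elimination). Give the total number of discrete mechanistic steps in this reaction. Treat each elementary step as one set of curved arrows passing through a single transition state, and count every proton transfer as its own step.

2

Step 1: Nucleophilic addition of CH3O⁻ to the acyl carbon breaks the π(C=O) bond and yields a tetrahedral, anionic intermediate.
Step 2: Collapse of the tetrahedral intermediate: the alkoxide oxygen pushes its lone pair back to re-form C=O while Cl⁻ leaves.
Total: 2 elementary steps.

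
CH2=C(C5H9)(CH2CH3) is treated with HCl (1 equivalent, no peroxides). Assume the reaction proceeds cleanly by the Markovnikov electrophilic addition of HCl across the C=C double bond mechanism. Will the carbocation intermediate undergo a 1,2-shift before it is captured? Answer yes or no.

no

The first-formed carbocation is tertiary.
No single 1,2-shift to an adjacent carbon would produce a more-substituted cation than the one already present, so no rearrangement occurs.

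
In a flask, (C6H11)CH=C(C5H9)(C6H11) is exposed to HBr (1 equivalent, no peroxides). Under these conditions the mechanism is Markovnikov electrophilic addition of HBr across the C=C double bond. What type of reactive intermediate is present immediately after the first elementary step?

tertiary carbocation

Step 1: Electrophilic addition begins with the π(C=C) electrons forming a bond to the proton of HBr. Following Markovnikov's rule, the resulting cation is tertiary. The H–Br bond breaks heterolytically, releasing Br⁻.
After step 1 the species present is a tertiary carbocation.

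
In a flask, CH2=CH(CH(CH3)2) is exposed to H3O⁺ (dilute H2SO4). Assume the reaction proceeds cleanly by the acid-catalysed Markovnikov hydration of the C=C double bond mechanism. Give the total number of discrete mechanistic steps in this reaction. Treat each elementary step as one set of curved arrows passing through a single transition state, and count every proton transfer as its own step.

Step 1: Electrophilic addition begins with the π(C=C) electrons forming a bond to the proton of H3O⁺. Following Markovnikov's rule, the resulting cation is secondary. H2O is released.
Step 2: A 1,2-hydride shift from the adjacent isopropyl carbon moves the positive charge from the secondary centre to an adjacent carbon, generating a more stable tertiary carbocation.
Step 3: Nucleophilic capture of the cation by H2O produces the protonated alcohol (an oxonium ion).
Step 4: H2O removes a proton from the oxonium oxygen, regenerating H3O⁺ and giving the neutral alcohol.
Total: 4 elementary steps.

4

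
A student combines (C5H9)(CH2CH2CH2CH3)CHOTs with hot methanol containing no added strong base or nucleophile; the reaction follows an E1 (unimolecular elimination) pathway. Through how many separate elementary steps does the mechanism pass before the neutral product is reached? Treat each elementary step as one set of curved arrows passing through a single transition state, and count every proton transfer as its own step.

Step 1: The C–O bond breaks with both electrons going to the tosylate; TsO⁻ leaves and a secondary carbocation remains.
Step 2: A 1,2-hydride shift from the adjacent cyclopentyl carbon moves the positive charge from the secondary centre to an adjacent carbon, generating a more stable tertiary carbocation.
Step 3: A weak base (a methanol molecule from the solvent) removes a proton from a carbon adjacent to the cationic centre; the electrons of that C–H bond become the new π(C=C) bond, giving the alkene.
Total: 3 elementary steps.

3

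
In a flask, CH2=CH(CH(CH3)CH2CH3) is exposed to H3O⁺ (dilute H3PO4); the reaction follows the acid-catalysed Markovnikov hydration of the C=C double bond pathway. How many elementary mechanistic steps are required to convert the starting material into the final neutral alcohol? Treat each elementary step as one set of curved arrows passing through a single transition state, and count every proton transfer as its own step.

4

Step 1: Electrophilic addition begins with the π(C=C) electrons forming a bond to the proton of H3O⁺. Following Markovnikov's rule, the resulting cation is secondary. H2O is released.
Step 2: Carbocation rearrangement: a 1,2-hydride shift from the adjacent sec-butyl carbon converts the initially-formed secondary cation into the more stable tertiary cation.
Step 3: Nucleophilic capture of the cation by H2O produces the protonated alcohol (an oxonium ion).
Step 4: H2O removes a proton from the oxonium oxygen, regenerating H3O⁺ and giving the neutral alcohol.
Total: 4 elementary steps.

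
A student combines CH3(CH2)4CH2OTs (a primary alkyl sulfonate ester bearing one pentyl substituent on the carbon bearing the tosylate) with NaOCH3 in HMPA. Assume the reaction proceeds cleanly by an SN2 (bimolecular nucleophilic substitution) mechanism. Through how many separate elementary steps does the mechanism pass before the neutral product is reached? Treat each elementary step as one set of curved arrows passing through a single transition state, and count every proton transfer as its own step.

Step 1: The methoxide nucleophile donates a lone pair from O to the α-carbon in a backside attack; simultaneously the C–O σ-bond breaks and both of its electrons leave with TsO⁻. One concerted step with inversion of configuration.
Total: 1 elementary step.

1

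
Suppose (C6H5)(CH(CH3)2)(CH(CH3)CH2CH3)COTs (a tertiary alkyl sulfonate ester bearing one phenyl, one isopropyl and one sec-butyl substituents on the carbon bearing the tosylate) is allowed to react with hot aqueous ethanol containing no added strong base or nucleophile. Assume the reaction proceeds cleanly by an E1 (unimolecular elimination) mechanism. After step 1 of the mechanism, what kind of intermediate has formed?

Step 1: Unassisted departure of TsO⁻ (taking the C–O bonding pair) generates a tertiary carbocation.
After step 1 the species present is a tertiary carbocation.

tertiary carbocation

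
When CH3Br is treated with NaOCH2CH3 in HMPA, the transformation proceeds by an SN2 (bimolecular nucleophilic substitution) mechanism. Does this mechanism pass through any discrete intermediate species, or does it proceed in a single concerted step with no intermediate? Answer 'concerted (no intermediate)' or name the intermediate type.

concerted (no intermediate)

Backside attack by CH3CH2O⁻ on the carbon bearing the bromide: the new C–O bond forms as the C–Br bond breaks, with Walden inversion at carbon.
All bond changes occur in one transition state; no discrete intermediate is formed.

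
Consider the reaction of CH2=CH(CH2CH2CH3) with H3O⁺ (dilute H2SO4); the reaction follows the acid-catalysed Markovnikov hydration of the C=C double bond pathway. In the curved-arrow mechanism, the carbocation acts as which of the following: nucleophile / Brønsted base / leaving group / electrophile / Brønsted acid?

Step 2: A lone pair on the oxygen of H2O attacks the carbocation, forming a C–O bond and an oxonium ion (a protonated alcohol).
The carbocation accepts an electron pair into an empty or π* orbital — it is the electrophile.

electrophile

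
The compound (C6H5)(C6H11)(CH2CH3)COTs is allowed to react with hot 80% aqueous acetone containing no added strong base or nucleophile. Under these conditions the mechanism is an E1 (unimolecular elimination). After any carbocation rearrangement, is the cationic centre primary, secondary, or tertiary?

Step 1: The C–O bond breaks with both electrons going to the tosylate; TsO⁻ leaves and a tertiary carbocation remains.
No single 1,2-shift to an adjacent carbon would give a more-substituted cation, so no rearrangement occurs.

tertiary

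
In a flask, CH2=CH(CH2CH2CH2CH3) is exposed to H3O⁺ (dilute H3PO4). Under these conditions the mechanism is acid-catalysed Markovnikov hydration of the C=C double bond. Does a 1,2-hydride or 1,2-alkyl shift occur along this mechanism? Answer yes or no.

no

The first-formed carbocation is secondary.
No single 1,2-shift to an adjacent carbon would produce a more-substituted cation than the one already present, so no rearrangement occurs.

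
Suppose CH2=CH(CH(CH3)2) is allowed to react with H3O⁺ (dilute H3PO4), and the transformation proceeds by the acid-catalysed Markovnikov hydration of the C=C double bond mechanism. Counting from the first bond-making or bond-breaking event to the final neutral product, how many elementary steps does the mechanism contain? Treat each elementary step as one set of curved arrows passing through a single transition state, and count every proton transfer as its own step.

4

Step 1: The π electrons of the C=C bond attack a proton of H3O⁺; Markovnikov addition places the new C–H on the less-substituted alkene carbon, so the positive charge ends up on the more-substituted carbon — a secondary carbocation. H2O is released.
Step 2: Carbocation rearrangement: a 1,2-hydride shift from the adjacent isopropyl carbon converts the initially-formed secondary cation into the more stable tertiary cation.
Step 3: Water acts as the nucleophile: an oxygen lone pair bonds to the cationic carbon, giving an oxonium-ion intermediate.
Step 4: H2O removes a proton from the oxonium oxygen, regenerating H3O⁺ and giving the neutral alcohol.
Total: 4 elementary steps.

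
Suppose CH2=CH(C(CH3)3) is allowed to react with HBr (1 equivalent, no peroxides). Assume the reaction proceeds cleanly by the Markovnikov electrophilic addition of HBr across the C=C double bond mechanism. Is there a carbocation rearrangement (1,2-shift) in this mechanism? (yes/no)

The first-formed carbocation is secondary.
The adjacent tert-butyl carbon has no hydrogen but bears methyl groups; migration of one methyl with its bonding pair (a 1,2-methyl shift) places the charge on a tertiary centre.
Tertiary is more stable than secondary, so the shift occurs.

yes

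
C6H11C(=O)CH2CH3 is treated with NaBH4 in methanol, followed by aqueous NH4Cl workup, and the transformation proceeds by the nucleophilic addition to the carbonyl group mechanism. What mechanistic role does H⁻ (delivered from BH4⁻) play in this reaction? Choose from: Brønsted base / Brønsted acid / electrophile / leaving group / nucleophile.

nucleophile

Step 1: A lone pair / filled orbital on H⁻ (delivered from BH4⁻) attacks the electrophilic carbonyl carbon; the π(C=O) electrons shift onto oxygen, producing a tetrahedral alkoxide intermediate.
H⁻ (delivered from BH4⁻) donates an electron pair to form a new σ-bond to carbon — it is the nucleophile.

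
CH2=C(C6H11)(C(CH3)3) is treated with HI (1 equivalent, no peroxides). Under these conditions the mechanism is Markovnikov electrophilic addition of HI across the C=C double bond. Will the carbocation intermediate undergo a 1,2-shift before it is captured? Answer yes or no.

The first-formed carbocation is tertiary.
No single 1,2-shift to an adjacent carbon would produce a more-substituted cation than the one already present, so no rearrangement occurs.

no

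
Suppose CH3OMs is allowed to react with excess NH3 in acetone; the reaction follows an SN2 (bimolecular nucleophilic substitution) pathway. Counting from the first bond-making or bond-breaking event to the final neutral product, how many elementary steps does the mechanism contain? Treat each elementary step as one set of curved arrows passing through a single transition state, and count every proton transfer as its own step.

Step 1: A lone pair on the N of NH3 attacks the α-carbon from the back side while the C–O bond breaks; both bonding electrons leave with MsO⁻. The product of this concerted step is an alkylammonium ion.
Step 2: A second equivalent of NH3 removes a proton from the N, giving the neutral product.
Total: 2 elementary steps.

2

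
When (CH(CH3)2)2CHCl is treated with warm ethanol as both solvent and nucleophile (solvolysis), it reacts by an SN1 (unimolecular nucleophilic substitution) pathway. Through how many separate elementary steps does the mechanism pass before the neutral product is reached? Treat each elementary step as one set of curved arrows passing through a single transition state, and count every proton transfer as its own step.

4

Step 1: The C–Cl bond breaks with both electrons going to the chloride; Cl⁻ leaves and a secondary carbocation remains.
Step 2: A 1,2-hydride shift from the adjacent isopropyl carbon moves the positive charge from the secondary centre to an adjacent carbon, generating a more stable tertiary carbocation.
Step 3: A lone pair on the oxygen of CH3CH2OH attacks the carbocation, forming a new C–O σ-bond and an oxonium ion.
Step 4: Proton transfer from the O–H of the oxonium ion to a solvent molecule delivers the neutral ether.
Total: 4 elementary steps.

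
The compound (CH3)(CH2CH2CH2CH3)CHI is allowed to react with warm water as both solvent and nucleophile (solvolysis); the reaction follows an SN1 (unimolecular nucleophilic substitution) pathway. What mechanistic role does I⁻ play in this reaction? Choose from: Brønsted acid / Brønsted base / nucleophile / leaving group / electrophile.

Step 1: Ionisation: the C–I σ-bond cleaves heterolytically; both bonding electrons depart with I⁻, leaving a secondary carbocation at the α-carbon.
I⁻ departs with both electrons of the breaking σ-bond — that is the definition of a leaving group.

leaving group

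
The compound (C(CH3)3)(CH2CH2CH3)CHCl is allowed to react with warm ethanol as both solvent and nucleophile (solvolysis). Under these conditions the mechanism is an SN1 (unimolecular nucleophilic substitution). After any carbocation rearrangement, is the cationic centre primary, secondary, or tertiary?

tertiary

Step 1: Rate-determining heterolysis of the C–Cl bond gives Cl⁻ and a secondary carbocation.
Step 2: A methyl group with its bonding pair migrates from the adjacent tert-butyl carbon to the cationic centre — a 1,2-methyl shift — upgrading the secondary cation to a tertiary one.
The cation rearranges from secondary to tertiary via a 1,2-methyl shift from the adjacent tert-butyl carbon; the tertiary cation is what reacts next.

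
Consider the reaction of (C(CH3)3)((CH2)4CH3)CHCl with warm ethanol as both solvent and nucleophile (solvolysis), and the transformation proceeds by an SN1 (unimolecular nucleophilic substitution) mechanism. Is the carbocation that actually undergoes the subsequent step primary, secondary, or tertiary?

tertiary

Step 1: Unassisted departure of Cl⁻ (taking the C–Cl bonding pair) generates a secondary carbocation.
Step 2: A 1,2-methyl shift from the adjacent tert-butyl carbon moves the positive charge from the secondary centre to an adjacent carbon, generating a more stable tertiary carbocation.
The cation rearranges from secondary to tertiary via a 1,2-methyl shift from the adjacent tert-butyl carbon; the tertiary cation is what reacts next.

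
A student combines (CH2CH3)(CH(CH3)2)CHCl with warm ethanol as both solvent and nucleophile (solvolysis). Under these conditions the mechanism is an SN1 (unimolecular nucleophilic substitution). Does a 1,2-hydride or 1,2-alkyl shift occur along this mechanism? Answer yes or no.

The first-formed carbocation is secondary.
The adjacent isopropyl carbon already bears 2 other carbon substituents and has a hydrogen to migrate; after a 1,2-hydride shift from that carbon the positive charge sits on a tertiary centre.
Tertiary is more stable than secondary, so the shift occurs.

yes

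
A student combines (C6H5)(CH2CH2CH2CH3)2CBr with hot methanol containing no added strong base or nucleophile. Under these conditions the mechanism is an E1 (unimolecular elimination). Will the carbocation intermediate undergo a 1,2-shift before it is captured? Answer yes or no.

The first-formed carbocation is tertiary.
No single 1,2-shift to an adjacent carbon would produce a more-substituted cation than the one already present, so no rearrangement occurs.

no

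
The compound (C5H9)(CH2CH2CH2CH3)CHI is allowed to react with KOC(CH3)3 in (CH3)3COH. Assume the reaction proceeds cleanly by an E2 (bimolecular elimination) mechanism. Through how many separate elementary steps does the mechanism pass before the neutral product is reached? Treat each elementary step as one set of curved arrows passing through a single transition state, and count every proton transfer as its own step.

Step 1: The strong base (CH3)3CO⁻ removes a β-hydrogen; in the same concerted event the electrons of the breaking C–H bond form the new π(C=C) bond and the C–I σ-bond breaks, expelling I⁻. Anti-periplanar geometry; one transition state.
Total: 1 elementary step.

1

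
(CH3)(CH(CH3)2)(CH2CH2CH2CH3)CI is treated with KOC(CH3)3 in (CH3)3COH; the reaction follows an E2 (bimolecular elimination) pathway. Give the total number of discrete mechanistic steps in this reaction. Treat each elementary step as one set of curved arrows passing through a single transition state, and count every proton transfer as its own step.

1

Step 1: In one step, (CH3)3CO⁻ pulls off a β-proton, the C–I bond cleaves, and a C=C double bond forms between the α- and β-carbons (E2, anti elimination).
Total: 1 elementary step.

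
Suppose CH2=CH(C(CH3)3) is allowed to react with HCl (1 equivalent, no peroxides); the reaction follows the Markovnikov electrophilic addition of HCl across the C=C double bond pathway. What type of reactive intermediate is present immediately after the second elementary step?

tertiary carbocation

Step 1: Protonation of the alkene by HCl: the π bond acts as the nucleophile and picks up H⁺, giving the more stable (Markovnikov) secondary carbocation. The H–Cl bond breaks heterolytically, releasing Cl⁻.
Step 2: Carbocation rearrangement: a 1,2-methyl shift from the adjacent tert-butyl carbon converts the initially-formed secondary cation into the more stable tertiary cation.
After step 2 the species present is a tertiary carbocation.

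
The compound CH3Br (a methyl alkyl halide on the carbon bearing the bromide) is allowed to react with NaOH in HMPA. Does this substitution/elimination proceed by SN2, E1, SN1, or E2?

SN2

Conditions: a methyl substrate with a strong nucleophile in the polar aprotic solvent HMPA.
These conditions are the textbook signature of the SN2 pathway.
An unhindered substrate with a strong nucleophile in a polar aprotic solvent favours one-step backside displacement.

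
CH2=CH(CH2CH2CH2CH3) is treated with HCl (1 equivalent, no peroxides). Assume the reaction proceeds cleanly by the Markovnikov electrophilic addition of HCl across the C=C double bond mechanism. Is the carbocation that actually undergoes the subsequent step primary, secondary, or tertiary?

Step 1: Protonation of the alkene by HCl: the π bond acts as the nucleophile and picks up H⁺, giving the more stable (Markovnikov) secondary carbocation. The H–Cl bond breaks heterolytically, releasing Cl⁻.
No single 1,2-shift to an adjacent carbon would give a more-substituted cation, so no rearrangement occurs.

secondary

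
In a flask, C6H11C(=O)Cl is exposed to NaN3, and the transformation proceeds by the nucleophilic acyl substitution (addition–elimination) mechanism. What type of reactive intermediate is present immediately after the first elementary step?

tetrahedral intermediate

Step 1: A lone pair on the N of N3⁻ attacks the electrophilic acyl carbon; the π(C=O) electrons move onto oxygen, giving a tetrahedral intermediate.
After step 1 the species present is a tetrahedral intermediate.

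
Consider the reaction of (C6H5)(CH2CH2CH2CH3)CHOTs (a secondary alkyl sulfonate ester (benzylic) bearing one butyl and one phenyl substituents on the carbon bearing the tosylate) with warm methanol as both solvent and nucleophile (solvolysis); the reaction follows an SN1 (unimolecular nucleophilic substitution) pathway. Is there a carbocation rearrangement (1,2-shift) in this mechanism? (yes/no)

The first-formed carbocation is secondary.
No single 1,2-shift to an adjacent carbon would produce a more-substituted cation than the one already present, so no rearrangement occurs.

no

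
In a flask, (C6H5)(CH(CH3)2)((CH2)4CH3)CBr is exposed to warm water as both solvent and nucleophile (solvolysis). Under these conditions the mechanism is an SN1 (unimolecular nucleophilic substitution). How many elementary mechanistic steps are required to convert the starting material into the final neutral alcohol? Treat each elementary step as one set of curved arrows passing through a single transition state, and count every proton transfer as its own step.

3

Step 1: Ionisation: the C–Br σ-bond cleaves heterolytically; both bonding electrons depart with Br⁻, leaving a tertiary carbocation at the α-carbon.
(No 1,2-shift: no single shift to an adjacent carbon would give a more stable cation.)
Step 2: Nucleophilic capture: the oxygen of H2O bonds to the cationic carbon, producing an oxonium-ion intermediate.
Step 3: A second solvent molecule removes the proton on oxygen, giving the neutral alcohol product.
Total: 3 elementary steps.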